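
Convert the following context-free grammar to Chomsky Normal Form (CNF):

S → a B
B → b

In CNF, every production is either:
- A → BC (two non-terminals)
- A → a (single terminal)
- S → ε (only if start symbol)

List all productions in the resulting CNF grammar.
The grammar has no ε-productions or unit productions to eliminate.
S → a B has terminal a in a right-hand side of length ≥ 2: introduce T_a → a and use T_a in place of a.
B → b is already in CNF (single terminal) – keep it.
S → a B becomes S → T_a B.
Resulting CNF grammar (3 productions): T_a → a; B → b; S → T_a B

Final answer: T_a → a; B → b; S → T_a B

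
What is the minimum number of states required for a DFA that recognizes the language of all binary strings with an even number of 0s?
Language: binary strings with an even number of 0s
Lower bound (Myhill–Nerode): the prefixes ε, 0 are pairwise distinguishable:
  ε vs 0: suffix ε distinguishes them (ε has zero 0s (accepted), 0 has one 0 (rejected))
So any DFA needs at least 2 states.
Upper bound: a DFA with 2 states exists (one state per class above).
Minimum states: 2

Final answer: 2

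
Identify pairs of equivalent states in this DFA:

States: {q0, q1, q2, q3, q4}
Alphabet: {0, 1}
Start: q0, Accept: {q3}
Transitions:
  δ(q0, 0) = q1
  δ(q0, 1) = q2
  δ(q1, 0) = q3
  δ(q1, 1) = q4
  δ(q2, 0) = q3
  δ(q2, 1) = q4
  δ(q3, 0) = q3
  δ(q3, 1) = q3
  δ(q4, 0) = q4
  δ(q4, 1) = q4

Using the table-filling algorithm:
Round 0 – mark pairs where exactly one state is accepting: (q0,q3), (q1,q3), (q2,q3), (q3,q4)
Round 1 – newly marked: (q0,q1) [on 0: q1 vs q3, already marked]; (q0,q2) [on 0: q1 vs q3, already marked]; (q1,q4) [on 0: q3 vs q4, already marked]; (q2,q4) [on 0: q3 vs q4, already marked]
Round 2 – newly marked: (q0,q4) [on 0: q1 vs q4, already marked]
No further pairs can be marked.
(q1, q2) unmarked: δ(q1,0)=q3, δ(q2,0)=q3; δ(q1,1)=q4, δ(q2,1)=q4 → equivalent
Equivalent pairs: (q1, q2)

Final answer: Equivalent pairs: (q1, q2)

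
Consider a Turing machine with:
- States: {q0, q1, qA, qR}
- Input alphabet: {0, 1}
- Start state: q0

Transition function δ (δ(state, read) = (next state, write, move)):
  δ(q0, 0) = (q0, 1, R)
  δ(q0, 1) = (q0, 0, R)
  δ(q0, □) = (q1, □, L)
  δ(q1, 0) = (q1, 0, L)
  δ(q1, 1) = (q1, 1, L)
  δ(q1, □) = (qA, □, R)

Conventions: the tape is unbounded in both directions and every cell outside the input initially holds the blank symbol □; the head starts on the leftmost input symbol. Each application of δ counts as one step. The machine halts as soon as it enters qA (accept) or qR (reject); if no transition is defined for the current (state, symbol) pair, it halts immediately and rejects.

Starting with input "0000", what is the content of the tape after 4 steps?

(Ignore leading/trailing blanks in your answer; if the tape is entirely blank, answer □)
Step 0: [q0]0000 (head at position 0)
Step 1: δ(q0, 0) = (q0, 1, R)  ⊢  1[q0]000 (head at position 1)
Step 2: δ(q0, 0) = (q0, 1, R)  ⊢  11[q0]00 (head at position 2)
Step 3: δ(q0, 0) = (q0, 1, R)  ⊢  111[q0]0 (head at position 3)
Step 4: δ(q0, 0) = (q0, 1, R)  ⊢  1111[q0]□ (head at position 4)
Tape after 4 steps (ignoring surrounding blanks): 1111

Final answer: Tape: 1111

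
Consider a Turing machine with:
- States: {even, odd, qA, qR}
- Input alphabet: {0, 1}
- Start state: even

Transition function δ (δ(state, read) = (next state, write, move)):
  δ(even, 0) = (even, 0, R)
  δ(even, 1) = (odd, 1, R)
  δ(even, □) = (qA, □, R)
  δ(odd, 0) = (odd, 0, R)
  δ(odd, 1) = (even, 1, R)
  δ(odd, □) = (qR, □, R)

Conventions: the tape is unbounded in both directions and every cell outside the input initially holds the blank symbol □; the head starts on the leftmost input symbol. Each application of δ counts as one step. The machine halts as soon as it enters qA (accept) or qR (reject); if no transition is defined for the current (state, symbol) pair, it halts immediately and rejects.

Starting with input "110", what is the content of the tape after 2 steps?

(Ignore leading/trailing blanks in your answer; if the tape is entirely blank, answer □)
Step 0: [even]110 (head at position 0)
Step 1: δ(even, 1) = (odd, 1, R)  ⊢  1[odd]10 (head at position 1)
Step 2: δ(odd, 1) = (even, 1, R)  ⊢  11[even]0 (head at position 2)
Tape after 2 steps (ignoring surrounding blanks): 110

Final answer: Tape: 110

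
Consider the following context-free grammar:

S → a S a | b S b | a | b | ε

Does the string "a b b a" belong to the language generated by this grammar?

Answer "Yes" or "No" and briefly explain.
A derivation exists: S ⇒ a S a ⇒ a b S b a ⇒ a b b a (using S → a S a, S → b S b, then S → ε).

Final answer: Yes - a valid derivation exists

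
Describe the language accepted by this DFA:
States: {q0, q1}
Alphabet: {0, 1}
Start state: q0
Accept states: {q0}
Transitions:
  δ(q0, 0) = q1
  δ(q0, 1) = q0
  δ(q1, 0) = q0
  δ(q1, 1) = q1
Analyzing the DFA structure:
Start state: q0
Accept states: {q0}
Interpreting what each state remembers (checking against the transitions):
  q0: an even number of 0s has been read so far
  q1: an odd number of 0s has been read so far
  δ(q0, 0): in q0 (an even number of 0s has been read so far), after reading 0 we have: an odd number of 0s has been read so far → q1
  δ(q0, 1): in q0 (an even number of 0s has been read so far), after reading 1 we have: an even number of 0s has been read so far → q0
  δ(q1, 0): in q1 (an odd number of 0s has been read so far), after reading 0 we have: an even number of 0s has been read so far → q0
  δ(q1, 1): in q1 (an odd number of 0s has been read so far), after reading 1 we have: an odd number of 0s has been read so far → q1
A string is accepted iff it ends in {q0}, i.e. an even number of 0s has been read so far.
Language: All binary strings with an even number of 0s

Final answer: All binary strings with an even number of 0s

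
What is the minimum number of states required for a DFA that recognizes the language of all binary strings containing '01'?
Language: binary strings containing '01'
Lower bound (Myhill–Nerode): the prefixes ε, 0, 01 are pairwise distinguishable:
  ε vs 01: suffix ε distinguishes them (ε is rejected, 01 is accepted)
  0 vs 01: suffix ε distinguishes them (0 is rejected, 01 is accepted)
  ε vs 0: suffix 1 distinguishes them (ε·1 = 1 is rejected, 0·1 = 01 is accepted)
So any DFA needs at least 3 states.
Upper bound: a DFA with 3 states exists (one state per class above: 'no progress', 'last symbol 0', and 'seen 01' (accepting sink)).
Minimum states: 3

Final answer: 3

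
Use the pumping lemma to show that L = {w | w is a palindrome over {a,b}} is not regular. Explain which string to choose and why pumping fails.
Language: L = {w | w is a palindrome over {a,b}} (strings that read the same forwards and backwards)
Step 1: Assume for contradiction that L is regular, with pumping length p.
Step 2: Choose s = a^p b a^p. Then s ∈ L (it reads the same forwards and backwards) and |s| ≥ p.
Step 3: Consider any decomposition s = xyz with |xy| ≤ p and |y| > 0. Since |xy| ≤ p and the first p symbols of s are all a's, y = a^k for some k with 1 ≤ k ≤ p.
Step 4: Pumping up (i = 2): xy²z = a^(p+k) b a^p. Its reverse is a^p b a^(p+k) ≠ a^(p+k) b a^p (the single b is no longer in the middle), so xy²z is not a palindrome and xy²z ∉ L.
This contradicts the pumping lemma, so L is not regular.

Final answer: Choose s = a^p b a^p. Since |xy| ≤ p, y = a^k with k ≥ 1. Then xy²z = a^(p+k) b a^p is not a palindrome, so ∉ L.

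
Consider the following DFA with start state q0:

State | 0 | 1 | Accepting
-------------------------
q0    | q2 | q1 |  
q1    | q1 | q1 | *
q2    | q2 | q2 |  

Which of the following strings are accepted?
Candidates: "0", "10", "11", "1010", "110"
"0": q0 → q2; q2 is not accepting → rejected
"10": q0 → q1 → q1; q1 is accepting → accepted
"11": q0 → q1 → q1; q1 is accepting → accepted
"1010": q0 → q1 → q1 → q1 → q1; q1 is accepting → accepted
"110": q0 → q1 → q1 → q1; q1 is accepting → accepted

Final answer: "10", "11", "1010", "110"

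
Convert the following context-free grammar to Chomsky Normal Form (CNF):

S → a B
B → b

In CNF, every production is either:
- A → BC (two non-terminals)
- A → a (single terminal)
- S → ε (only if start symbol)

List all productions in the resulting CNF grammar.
The grammar has no ε-productions or unit productions to eliminate.
S → a B has terminal a in a right-hand side of length ≥ 2: introduce T_a → a and use T_a in place of a.
B → b is already in CNF (single terminal) – keep it.
S → a B becomes S → T_a B.
Resulting CNF grammar (3 productions): T_a → a; B → b; S → T_a B

Final answer: T_a → a; B → b; S → T_a B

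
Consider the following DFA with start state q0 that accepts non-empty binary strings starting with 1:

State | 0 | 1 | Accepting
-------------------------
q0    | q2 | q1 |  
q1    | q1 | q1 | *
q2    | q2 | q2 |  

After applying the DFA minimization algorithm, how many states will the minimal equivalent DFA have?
All 3 states are reachable from q0, so none can be removed as unreachable.
Table-filling: first mark every (accepting, non-accepting) pair as distinguishable (accepting: {q1}; non-accepting: {q0, q2}).
Round 1: (q0, q2) on '1' go to q1 and q2, already distinguishable → mark.
Every pair of states is distinguishable, so the DFA is already minimal.
Equivalence classes: {q0}, {q1}, {q2} → 3 states.

Final answer: 3 states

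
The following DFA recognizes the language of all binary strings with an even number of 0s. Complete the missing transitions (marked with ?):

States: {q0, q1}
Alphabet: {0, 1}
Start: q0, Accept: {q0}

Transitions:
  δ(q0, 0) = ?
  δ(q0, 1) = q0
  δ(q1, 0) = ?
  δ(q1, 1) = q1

What each state remembers (consistent with the given transitions and accept states):
  q0: an even number of 0s has been read so far
  q1: an odd number of 0s has been read so far
Filling in the missing entries:
  δ(q0, 0): in q0 (an even number of 0s has been read so far), after reading 0 we have: an odd number of 0s has been read so far → q1
  δ(q1, 0): in q1 (an odd number of 0s has been read so far), after reading 0 we have: an even number of 0s has been read so far → q0

Final answer: δ(q0, 0) = q1; δ(q1, 0) = q0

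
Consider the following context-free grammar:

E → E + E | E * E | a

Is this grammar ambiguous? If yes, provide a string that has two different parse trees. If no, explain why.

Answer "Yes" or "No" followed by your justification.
Two different leftmost derivations of a + a * a:
  (1) E ⇒ E + E ⇒ a + E ⇒ a + E * E ⇒ a + a * E ⇒ a + a * a   (tree groups a + (a * a))
  (2) E ⇒ E * E ⇒ E + E * E ⇒ a + E * E ⇒ a + a * E ⇒ a + a * a   (tree groups (a + a) * a)
Two distinct leftmost derivations = two distinct parse trees, so the grammar is ambiguous.

Final answer: Yes - the string 'a + a * a' has two distinct leftmost derivations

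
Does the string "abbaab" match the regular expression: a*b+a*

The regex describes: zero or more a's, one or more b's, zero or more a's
No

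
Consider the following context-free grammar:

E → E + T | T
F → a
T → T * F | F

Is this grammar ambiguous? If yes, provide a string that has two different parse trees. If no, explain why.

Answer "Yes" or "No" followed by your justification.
This is the standard stratified expression grammar: '+' is introduced only by the left-recursive rule E → E + T and '*' only by the left-recursive rule T → T * F, with F → a. For any string, the last '+' must be the one produced at the root E (everything after it is a T containing no '+'), and likewise within each T the last '*' is produced at its root. This fixes the parse tree uniquely (left-associative, '*' binding tighter than '+'), so every string has exactly one parse tree.

Final answer: No - the grammar is unambiguous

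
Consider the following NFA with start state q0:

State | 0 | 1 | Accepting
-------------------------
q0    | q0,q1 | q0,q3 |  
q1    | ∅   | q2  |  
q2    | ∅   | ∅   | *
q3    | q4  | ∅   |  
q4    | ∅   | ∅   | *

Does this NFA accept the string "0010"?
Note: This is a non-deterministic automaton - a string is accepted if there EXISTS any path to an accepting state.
Track the set of states the NFA could be in: start {q0}
Read '0': {q0} → {q0, q1}
Read '0': {q0, q1} → {q0, q1}
Read '1': {q0, q1} → {q0, q2, q3}
Read '0': {q0, q2, q3} → {q0, q1, q4}
Final set {q0, q1, q4} contains accepting state(s) {q4} → accepted.

Final answer: Yes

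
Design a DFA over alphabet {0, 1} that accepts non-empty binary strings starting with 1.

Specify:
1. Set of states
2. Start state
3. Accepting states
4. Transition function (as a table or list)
One valid DFA (any DFA recognizing the same language is acceptable):
States: {q0, q1, q2}
Start: q0
Accepting: {q1}
Transitions (accepting states marked with *):
State | 0 | 1 | Accepting
-------------------------
q0    | q2 | q1 |  
q1    | q1 | q1 | *
q2    | q2 | q2 |  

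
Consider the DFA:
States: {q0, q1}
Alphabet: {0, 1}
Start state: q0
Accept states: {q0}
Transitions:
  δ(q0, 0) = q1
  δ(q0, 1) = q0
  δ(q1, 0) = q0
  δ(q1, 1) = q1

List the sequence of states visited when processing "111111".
Starting at q0
Read '1': q0 -> q0
Read '1': q0 -> q0
Read '1': q0 -> q0
Read '1': q0 -> q0
Read '1': q0 -> q0
Read '1': q0 -> q0

Final answer: q0 -> q0 -> q0 -> q0 -> q0 -> q0 -> q0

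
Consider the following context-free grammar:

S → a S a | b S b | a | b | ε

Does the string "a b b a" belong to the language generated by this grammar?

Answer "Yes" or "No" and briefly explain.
A derivation exists: S ⇒ a S a ⇒ a b S b a ⇒ a b b a (using S → a S a, S → b S b, then S → ε).

Final answer: Yes - a valid derivation exists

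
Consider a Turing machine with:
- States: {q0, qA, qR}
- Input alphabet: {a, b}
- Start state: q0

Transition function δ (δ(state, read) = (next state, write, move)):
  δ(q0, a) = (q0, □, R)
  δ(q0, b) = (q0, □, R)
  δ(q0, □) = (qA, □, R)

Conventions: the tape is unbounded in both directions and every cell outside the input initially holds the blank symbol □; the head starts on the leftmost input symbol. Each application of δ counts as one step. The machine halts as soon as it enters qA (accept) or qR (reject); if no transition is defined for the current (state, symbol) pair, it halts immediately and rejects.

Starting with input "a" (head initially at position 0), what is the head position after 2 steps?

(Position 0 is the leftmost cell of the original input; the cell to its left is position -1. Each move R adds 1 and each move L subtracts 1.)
Step 0: [q0]a (head at position 0)
Step 1: δ(q0, a) = (q0, □, R)  ⊢  □[q0]□ (head at position 1)
Step 2: δ(q0, □) = (qA, □, R)  ⊢  □□[qA]□ (head at position 2)
Head position after 2 steps: 2

Final answer: Position 2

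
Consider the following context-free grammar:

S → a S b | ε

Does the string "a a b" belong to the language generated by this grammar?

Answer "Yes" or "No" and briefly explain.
Every derivation applies S → a S b some number n of times and then S → ε, producing a^n b^n with equally many a's and b's. The string a a b has two a's but only one b, so it cannot be derived.

Final answer: No - no valid derivation exists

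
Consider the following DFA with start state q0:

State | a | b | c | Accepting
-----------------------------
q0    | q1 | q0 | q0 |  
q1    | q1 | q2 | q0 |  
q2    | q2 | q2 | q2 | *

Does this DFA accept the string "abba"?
Start in q0.
Read 'a': q0 → q1
Read 'b': q1 → q2
Read 'b': q2 → q2
Read 'a': q2 → q2
Final state q2 is accepting, so the string is accepted.

Final answer: Yes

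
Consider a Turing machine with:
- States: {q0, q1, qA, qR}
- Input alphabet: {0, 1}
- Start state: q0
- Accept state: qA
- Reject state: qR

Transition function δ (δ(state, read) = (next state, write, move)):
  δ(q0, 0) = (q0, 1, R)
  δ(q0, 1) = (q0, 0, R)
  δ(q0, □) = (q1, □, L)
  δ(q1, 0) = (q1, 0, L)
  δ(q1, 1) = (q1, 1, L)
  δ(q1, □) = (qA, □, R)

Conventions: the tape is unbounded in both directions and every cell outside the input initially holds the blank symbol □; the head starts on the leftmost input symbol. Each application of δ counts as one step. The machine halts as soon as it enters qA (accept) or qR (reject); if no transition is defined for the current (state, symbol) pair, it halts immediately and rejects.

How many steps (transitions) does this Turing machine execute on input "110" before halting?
Step 0: [q0]110 (head at position 0)
Step 1: δ(q0, 1) = (q0, 0, R)  ⊢  0[q0]10 (head at position 1)
Step 2: δ(q0, 1) = (q0, 0, R)  ⊢  00[q0]0 (head at position 2)
Step 3: δ(q0, 0) = (q0, 1, R)  ⊢  001[q0]□ (head at position 3)
Step 4: δ(q0, □) = (q1, □, L)  ⊢  00[q1]1□ (head at position 2)
Step 5: δ(q1, 1) = (q1, 1, L)  ⊢  0[q1]01□ (head at position 1)
Step 6: δ(q1, 0) = (q1, 0, L)  ⊢  [q1]001□ (head at position 0)
Step 7: δ(q1, 0) = (q1, 0, L)  ⊢  [q1]□001□ (head at position -1)
Step 8: δ(q1, □) = (qA, □, R)  ⊢  □[qA]001□ (head at position 0)
The machine is in qA, so it halts and accepts.
Number of transitions executed: 8.

Final answer: 8 steps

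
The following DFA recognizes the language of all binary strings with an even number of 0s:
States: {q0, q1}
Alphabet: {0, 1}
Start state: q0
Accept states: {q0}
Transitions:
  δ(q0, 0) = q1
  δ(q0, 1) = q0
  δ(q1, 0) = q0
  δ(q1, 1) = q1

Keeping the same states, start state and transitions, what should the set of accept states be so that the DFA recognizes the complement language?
The DFA is complete (every state has a transition on every symbol), so the complement
is recognized by the same DFA with accepting and non-accepting states swapped.
Original accept states: {q0}
Complement accept states = All states - Original accept states
= {q0, q1} - {q0}
= {q1}
Complement language: strings with an ODD number of 0s

Final answer: {q1}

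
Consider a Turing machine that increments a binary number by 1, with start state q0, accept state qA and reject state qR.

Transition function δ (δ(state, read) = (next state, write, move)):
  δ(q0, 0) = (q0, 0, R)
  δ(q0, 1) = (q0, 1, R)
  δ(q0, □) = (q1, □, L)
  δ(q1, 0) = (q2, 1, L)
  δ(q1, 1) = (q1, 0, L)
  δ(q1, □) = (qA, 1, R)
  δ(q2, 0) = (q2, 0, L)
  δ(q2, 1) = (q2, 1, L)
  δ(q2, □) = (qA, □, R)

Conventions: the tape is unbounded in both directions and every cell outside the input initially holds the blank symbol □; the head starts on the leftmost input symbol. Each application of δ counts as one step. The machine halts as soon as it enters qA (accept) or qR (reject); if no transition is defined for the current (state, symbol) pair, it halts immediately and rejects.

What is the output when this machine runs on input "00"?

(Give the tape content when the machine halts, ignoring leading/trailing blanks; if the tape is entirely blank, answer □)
Step 0: [q0]00 (head at position 0)
Step 1: δ(q0, 0) = (q0, 0, R)  ⊢  0[q0]0 (head at position 1)
Step 2: δ(q0, 0) = (q0, 0, R)  ⊢  00[q0]□ (head at position 2)
Step 3: δ(q0, □) = (q1, □, L)  ⊢  0[q1]0□ (head at position 1)
Step 4: δ(q1, 0) = (q2, 1, L)  ⊢  [q2]01□ (head at position 0)
Step 5: δ(q2, 0) = (q2, 0, L)  ⊢  [q2]□01□ (head at position -1)
Step 6: δ(q2, □) = (qA, □, R)  ⊢  □[qA]01□ (head at position 0)
The machine is in qA, so it halts and accepts.
Tape content when halted (ignoring surrounding blanks): 01

Final answer: Output: 01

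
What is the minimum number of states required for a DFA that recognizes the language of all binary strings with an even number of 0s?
Language: binary strings with an even number of 0s
Lower bound (Myhill–Nerode): the prefixes ε, 0 are pairwise distinguishable:
  ε vs 0: suffix ε distinguishes them (ε has zero 0s (accepted), 0 has one 0 (rejected))
So any DFA needs at least 2 states.
Upper bound: a DFA with 2 states exists (one state per class above).
Minimum states: 2

Final answer: 2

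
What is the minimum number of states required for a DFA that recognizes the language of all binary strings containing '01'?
Language: binary strings containing '01'
Lower bound (Myhill–Nerode): the prefixes ε, 0, 01 are pairwise distinguishable:
  ε vs 01: suffix ε distinguishes them (ε is rejected, 01 is accepted)
  0 vs 01: suffix ε distinguishes them (0 is rejected, 01 is accepted)
  ε vs 0: suffix 1 distinguishes them (ε·1 = 1 is rejected, 0·1 = 01 is accepted)
So any DFA needs at least 3 states.
Upper bound: a DFA with 3 states exists (one state per class above: 'no progress', 'last symbol 0', and 'seen 01' (accepting sink)).
Minimum states: 3

Final answer: 3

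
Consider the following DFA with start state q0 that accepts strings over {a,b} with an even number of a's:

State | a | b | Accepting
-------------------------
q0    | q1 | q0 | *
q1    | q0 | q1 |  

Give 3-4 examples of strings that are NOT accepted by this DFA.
Any strings that end in a non-accepting state work; for example:
"a": q0 → q1; q1 is not accepting → rejected
"aaab": q0 → q1 → q0 → q1 → q1; q1 is not accepting → rejected
"baaa": q0 → q0 → q1 → q0 → q1; q1 is not accepting → rejected
"bbba": q0 → q0 → q0 → q0 → q1; q1 is not accepting → rejected

Final answer: "a", "aaab", "baaa", "bbba"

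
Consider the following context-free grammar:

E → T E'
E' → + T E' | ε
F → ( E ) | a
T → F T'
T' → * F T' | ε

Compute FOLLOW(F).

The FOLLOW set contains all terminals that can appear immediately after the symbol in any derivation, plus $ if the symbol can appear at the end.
Useful FIRST sets: FIRST(E') = {+, ε}, FIRST(T') = {*, ε} (both E' and T' are nullable).
FOLLOW(E): E is the start symbol → $; E appears in F → ( E ) followed by ')' → FOLLOW(E) = {), $}.
FOLLOW(E'): E' appears at the right end of E → T E' and of E' → + T E', so FOLLOW(E') ⊇ FOLLOW(E) (the second occurrence adds nothing new). FOLLOW(E') = {), $}.
FOLLOW(T): in E → T E' and E' → + T E', T is followed by E': add FIRST(E') minus ε = {+}; since E' is nullable, also add FOLLOW(E) and FOLLOW(E') = {), $}. FOLLOW(T) = {+, ), $}.
FOLLOW(T'): T' appears at the right end of T → F T' and of T' → * F T', so FOLLOW(T') = FOLLOW(T) = {+, ), $}.
FOLLOW(F): in T → F T' and T' → * F T', F is followed by T': add FIRST(T') minus ε = {*}; since T' is nullable, also add FOLLOW(T) and FOLLOW(T') = {+, ), $}. FOLLOW(F) = {*, +, ), $}.

Final answer: {$, ), *, +}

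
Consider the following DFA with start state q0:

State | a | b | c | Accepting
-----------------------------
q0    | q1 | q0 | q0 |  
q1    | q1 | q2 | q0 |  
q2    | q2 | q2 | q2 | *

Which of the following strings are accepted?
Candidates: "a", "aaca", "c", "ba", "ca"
"a": q0 → q1; q1 is not accepting → rejected
"aaca": q0 → q1 → q1 → q0 → q1; q1 is not accepting → rejected
"c": q0 → q0; q0 is not accepting → rejected
"ba": q0 → q0 → q1; q1 is not accepting → rejected
"ca": q0 → q0 → q1; q1 is not accepting → rejected

Final answer: None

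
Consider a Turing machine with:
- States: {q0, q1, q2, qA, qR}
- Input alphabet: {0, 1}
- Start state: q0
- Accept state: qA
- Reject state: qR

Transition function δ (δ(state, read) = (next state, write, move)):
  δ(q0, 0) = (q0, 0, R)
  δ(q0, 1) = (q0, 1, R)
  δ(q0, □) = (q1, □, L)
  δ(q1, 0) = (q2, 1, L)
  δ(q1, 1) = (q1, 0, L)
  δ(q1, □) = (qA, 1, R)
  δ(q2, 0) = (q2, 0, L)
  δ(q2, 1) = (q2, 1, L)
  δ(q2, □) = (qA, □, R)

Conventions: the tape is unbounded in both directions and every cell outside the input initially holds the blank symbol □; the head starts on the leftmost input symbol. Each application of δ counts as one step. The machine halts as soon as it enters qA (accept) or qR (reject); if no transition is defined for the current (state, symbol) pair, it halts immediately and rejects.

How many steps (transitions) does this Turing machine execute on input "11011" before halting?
Step 0: [q0]11011 (head at position 0)
Step 1: δ(q0, 1) = (q0, 1, R)  ⊢  1[q0]1011 (head at position 1)
Step 2: δ(q0, 1) = (q0, 1, R)  ⊢  11[q0]011 (head at position 2)
Step 3: δ(q0, 0) = (q0, 0, R)  ⊢  110[q0]11 (head at position 3)
Step 4: δ(q0, 1) = (q0, 1, R)  ⊢  1101[q0]1 (head at position 4)
Step 5: δ(q0, 1) = (q0, 1, R)  ⊢  11011[q0]□ (head at position 5)
Step 6: δ(q0, □) = (q1, □, L)  ⊢  1101[q1]1□ (head at position 4)
Step 7: δ(q1, 1) = (q1, 0, L)  ⊢  110[q1]10□ (head at position 3)
Step 8: δ(q1, 1) = (q1, 0, L)  ⊢  11[q1]000□ (head at position 2)
Step 9: δ(q1, 0) = (q2, 1, L)  ⊢  1[q2]1100□ (head at position 1)
Step 10: δ(q2, 1) = (q2, 1, L)  ⊢  [q2]11100□ (head at position 0)
Step 11: δ(q2, 1) = (q2, 1, L)  ⊢  [q2]□11100□ (head at position -1)
Step 12: δ(q2, □) = (qA, □, R)  ⊢  □[qA]11100□ (head at position 0)
The machine is in qA, so it halts and accepts.
Number of transitions executed: 12.

Final answer: 12 steps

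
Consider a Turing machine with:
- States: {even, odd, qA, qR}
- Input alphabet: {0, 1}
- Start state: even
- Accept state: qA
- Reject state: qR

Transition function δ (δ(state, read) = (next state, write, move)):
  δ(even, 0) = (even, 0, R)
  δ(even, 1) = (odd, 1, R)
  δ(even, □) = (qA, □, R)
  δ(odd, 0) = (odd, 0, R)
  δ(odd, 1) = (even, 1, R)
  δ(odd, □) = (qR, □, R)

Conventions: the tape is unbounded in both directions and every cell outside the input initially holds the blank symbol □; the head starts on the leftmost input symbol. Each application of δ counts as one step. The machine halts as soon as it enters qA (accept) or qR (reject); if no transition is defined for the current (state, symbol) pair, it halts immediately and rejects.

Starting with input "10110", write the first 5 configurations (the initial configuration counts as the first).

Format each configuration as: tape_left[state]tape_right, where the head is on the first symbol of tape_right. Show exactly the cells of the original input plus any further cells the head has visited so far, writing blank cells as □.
Step 0: [even]10110 (head at position 0)
Step 1: δ(even, 1) = (odd, 1, R)  ⊢  1[odd]0110 (head at position 1)
Step 2: δ(odd, 0) = (odd, 0, R)  ⊢  10[odd]110 (head at position 2)
Step 3: δ(odd, 1) = (even, 1, R)  ⊢  101[even]10 (head at position 3)
Step 4: δ(even, 1) = (odd, 1, R)  ⊢  1011[odd]0 (head at position 4)

Final answer: [even]10110 ⊢ 1[odd]0110 ⊢ 10[odd]110 ⊢ 101[even]10 ⊢ 1011[odd]0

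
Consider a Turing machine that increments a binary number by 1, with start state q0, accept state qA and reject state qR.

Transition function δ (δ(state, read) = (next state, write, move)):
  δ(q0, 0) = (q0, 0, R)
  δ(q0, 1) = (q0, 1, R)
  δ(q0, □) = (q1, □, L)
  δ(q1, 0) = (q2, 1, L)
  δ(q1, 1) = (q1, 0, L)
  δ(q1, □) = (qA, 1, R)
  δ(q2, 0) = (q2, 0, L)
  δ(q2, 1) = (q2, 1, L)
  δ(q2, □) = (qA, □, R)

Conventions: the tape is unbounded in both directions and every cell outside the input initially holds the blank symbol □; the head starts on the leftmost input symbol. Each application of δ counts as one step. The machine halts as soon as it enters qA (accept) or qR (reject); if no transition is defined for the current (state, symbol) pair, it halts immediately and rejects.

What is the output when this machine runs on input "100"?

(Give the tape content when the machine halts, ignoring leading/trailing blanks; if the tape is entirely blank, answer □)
Step 0: [q0]100 (head at position 0)
Step 1: δ(q0, 1) = (q0, 1, R)  ⊢  1[q0]00 (head at position 1)
Step 2: δ(q0, 0) = (q0, 0, R)  ⊢  10[q0]0 (head at position 2)
Step 3: δ(q0, 0) = (q0, 0, R)  ⊢  100[q0]□ (head at position 3)
Step 4: δ(q0, □) = (q1, □, L)  ⊢  10[q1]0□ (head at position 2)
Step 5: δ(q1, 0) = (q2, 1, L)  ⊢  1[q2]01□ (head at position 1)
Step 6: δ(q2, 0) = (q2, 0, L)  ⊢  [q2]101□ (head at position 0)
Step 7: δ(q2, 1) = (q2, 1, L)  ⊢  [q2]□101□ (head at position -1)
Step 8: δ(q2, □) = (qA, □, R)  ⊢  □[qA]101□ (head at position 0)
The machine is in qA, so it halts and accepts.
Tape content when halted (ignoring surrounding blanks): 101

Final answer: Output: 101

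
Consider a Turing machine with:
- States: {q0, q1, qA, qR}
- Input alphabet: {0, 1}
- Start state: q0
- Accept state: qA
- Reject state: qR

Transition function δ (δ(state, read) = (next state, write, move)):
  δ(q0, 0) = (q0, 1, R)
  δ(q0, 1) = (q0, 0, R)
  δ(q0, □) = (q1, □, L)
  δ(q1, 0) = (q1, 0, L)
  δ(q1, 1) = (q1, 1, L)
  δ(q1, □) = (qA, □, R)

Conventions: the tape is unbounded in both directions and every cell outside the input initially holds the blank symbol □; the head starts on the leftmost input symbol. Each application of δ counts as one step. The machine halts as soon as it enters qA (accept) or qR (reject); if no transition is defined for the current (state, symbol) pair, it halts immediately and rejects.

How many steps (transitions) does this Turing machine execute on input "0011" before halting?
Step 0: [q0]0011 (head at position 0)
Step 1: δ(q0, 0) = (q0, 1, R)  ⊢  1[q0]011 (head at position 1)
Step 2: δ(q0, 0) = (q0, 1, R)  ⊢  11[q0]11 (head at position 2)
Step 3: δ(q0, 1) = (q0, 0, R)  ⊢  110[q0]1 (head at position 3)
Step 4: δ(q0, 1) = (q0, 0, R)  ⊢  1100[q0]□ (head at position 4)
Step 5: δ(q0, □) = (q1, □, L)  ⊢  110[q1]0□ (head at position 3)
Step 6: δ(q1, 0) = (q1, 0, L)  ⊢  11[q1]00□ (head at position 2)
Step 7: δ(q1, 0) = (q1, 0, L)  ⊢  1[q1]100□ (head at position 1)
Step 8: δ(q1, 1) = (q1, 1, L)  ⊢  [q1]1100□ (head at position 0)
Step 9: δ(q1, 1) = (q1, 1, L)  ⊢  [q1]□1100□ (head at position -1)
Step 10: δ(q1, □) = (qA, □, R)  ⊢  □[qA]1100□ (head at position 0)
The machine is in qA, so it halts and accepts.
Number of transitions executed: 10.

Final answer: 10 steps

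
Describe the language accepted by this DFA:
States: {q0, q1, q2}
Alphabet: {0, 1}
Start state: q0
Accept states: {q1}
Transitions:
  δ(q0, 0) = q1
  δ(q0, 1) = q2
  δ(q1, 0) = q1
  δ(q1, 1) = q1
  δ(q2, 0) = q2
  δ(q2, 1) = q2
Analyzing the DFA structure:
Start state: q0
Accept states: {q1}
Interpreting what each state remembers (checking against the transitions):
  q0: nothing has been read yet
  q1: the first symbol was 0
  q2: the first symbol was 1 (trap state)
  δ(q0, 0): in q0 (nothing has been read yet), after reading 0 we have: the first symbol was 0 → q1
  δ(q0, 1): in q0 (nothing has been read yet), after reading 1 we have: the first symbol was 1 (trap state) → q2
  δ(q1, 0): in q1 (the first symbol was 0), after reading 0 we have: the first symbol was 0 → q1
  δ(q1, 1): in q1 (the first symbol was 0), after reading 1 we have: the first symbol was 0 → q1
  δ(q2, 0): in q2 (the first symbol was 1 (trap state)), after reading 0 we have: the first symbol was 1 (trap state) → q2
  δ(q2, 1): in q2 (the first symbol was 1 (trap state)), after reading 1 we have: the first symbol was 1 (trap state) → q2
A string is accepted iff it ends in {q1}, i.e. the first symbol was 0.
Language: All binary strings starting with 0

Final answer: All binary strings starting with 0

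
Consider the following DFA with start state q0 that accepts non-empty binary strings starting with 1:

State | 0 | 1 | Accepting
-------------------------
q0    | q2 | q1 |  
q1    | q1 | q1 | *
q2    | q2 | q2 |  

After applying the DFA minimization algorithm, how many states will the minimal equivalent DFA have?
All 3 states are reachable from q0, so none can be removed as unreachable.
Table-filling: first mark every (accepting, non-accepting) pair as distinguishable (accepting: {q1}; non-accepting: {q0, q2}).
Round 1: (q0, q2) on '1' go to q1 and q2, already distinguishable → mark.
Every pair of states is distinguishable, so the DFA is already minimal.
Equivalence classes: {q0}, {q1}, {q2} → 3 states.

Final answer: 3 states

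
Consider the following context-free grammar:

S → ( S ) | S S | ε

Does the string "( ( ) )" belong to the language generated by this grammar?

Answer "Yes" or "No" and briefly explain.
A derivation exists: S ⇒ ( S ) ⇒ ( ( S ) ) ⇒ ( ( ) ) (using S → ( S ) twice, then S → ε).

Final answer: Yes - a valid derivation exists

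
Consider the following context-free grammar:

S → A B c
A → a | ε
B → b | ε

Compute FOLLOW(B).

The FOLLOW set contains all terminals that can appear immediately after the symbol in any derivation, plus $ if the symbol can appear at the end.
B occurs in S → A B c, immediately followed by the terminal c. So FOLLOW(B) = {c}.

Final answer: {c}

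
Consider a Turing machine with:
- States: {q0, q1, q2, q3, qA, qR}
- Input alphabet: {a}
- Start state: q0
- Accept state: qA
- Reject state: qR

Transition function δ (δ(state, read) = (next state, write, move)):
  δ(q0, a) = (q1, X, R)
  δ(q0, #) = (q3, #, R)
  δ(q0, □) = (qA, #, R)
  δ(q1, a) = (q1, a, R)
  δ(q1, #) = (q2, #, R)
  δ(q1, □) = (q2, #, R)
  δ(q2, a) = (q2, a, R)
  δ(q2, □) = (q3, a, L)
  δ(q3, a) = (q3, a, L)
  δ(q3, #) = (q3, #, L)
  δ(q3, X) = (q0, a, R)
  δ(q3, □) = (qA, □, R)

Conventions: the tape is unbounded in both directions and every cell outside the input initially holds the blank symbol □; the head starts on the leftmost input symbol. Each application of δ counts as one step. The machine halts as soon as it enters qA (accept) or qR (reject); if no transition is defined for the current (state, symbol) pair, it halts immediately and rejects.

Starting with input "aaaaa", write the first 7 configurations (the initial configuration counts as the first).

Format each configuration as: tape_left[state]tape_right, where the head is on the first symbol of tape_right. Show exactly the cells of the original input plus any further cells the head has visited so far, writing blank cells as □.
Step 0: [q0]aaaaa (head at position 0)
Step 1: δ(q0, a) = (q1, X, R)  ⊢  X[q1]aaaa (head at position 1)
Step 2: δ(q1, a) = (q1, a, R)  ⊢  Xa[q1]aaa (head at position 2)
Step 3: δ(q1, a) = (q1, a, R)  ⊢  Xaa[q1]aa (head at position 3)
Step 4: δ(q1, a) = (q1, a, R)  ⊢  Xaaa[q1]a (head at position 4)
Step 5: δ(q1, a) = (q1, a, R)  ⊢  Xaaaa[q1]□ (head at position 5)
Step 6: δ(q1, □) = (q2, #, R)  ⊢  Xaaaa#[q2]□ (head at position 6)

Final answer: [q0]aaaaa ⊢ X[q1]aaaa ⊢ Xa[q1]aaa ⊢ Xaa[q1]aa ⊢ Xaaa[q1]a ⊢ Xaaaa[q1]□ ⊢ Xaaaa#[q2]□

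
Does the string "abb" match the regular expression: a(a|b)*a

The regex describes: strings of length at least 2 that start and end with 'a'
No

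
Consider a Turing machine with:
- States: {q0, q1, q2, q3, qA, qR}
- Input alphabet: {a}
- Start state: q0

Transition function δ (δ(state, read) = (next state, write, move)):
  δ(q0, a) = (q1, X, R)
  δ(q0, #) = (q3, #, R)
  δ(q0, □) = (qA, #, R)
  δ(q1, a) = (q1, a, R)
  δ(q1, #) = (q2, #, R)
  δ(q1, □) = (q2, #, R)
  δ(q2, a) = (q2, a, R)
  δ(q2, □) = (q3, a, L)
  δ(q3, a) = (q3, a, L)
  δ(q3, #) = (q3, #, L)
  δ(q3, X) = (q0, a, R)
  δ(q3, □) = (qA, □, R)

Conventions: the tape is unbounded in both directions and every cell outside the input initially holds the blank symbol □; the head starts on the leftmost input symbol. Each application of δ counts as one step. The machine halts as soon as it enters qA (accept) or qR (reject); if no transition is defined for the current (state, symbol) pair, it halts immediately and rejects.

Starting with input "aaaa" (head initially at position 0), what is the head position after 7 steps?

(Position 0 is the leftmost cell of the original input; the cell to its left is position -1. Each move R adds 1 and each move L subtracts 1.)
Step 0: [q0]aaaa (head at position 0)
Step 1: δ(q0, a) = (q1, X, R)  ⊢  X[q1]aaa (head at position 1)
Step 2: δ(q1, a) = (q1, a, R)  ⊢  Xa[q1]aa (head at position 2)
Step 3: δ(q1, a) = (q1, a, R)  ⊢  Xaa[q1]a (head at position 3)
Step 4: δ(q1, a) = (q1, a, R)  ⊢  Xaaa[q1]□ (head at position 4)
Step 5: δ(q1, □) = (q2, #, R)  ⊢  Xaaa#[q2]□ (head at position 5)
Step 6: δ(q2, □) = (q3, a, L)  ⊢  Xaaa[q3]#a (head at position 4)
Step 7: δ(q3, #) = (q3, #, L)  ⊢  Xaa[q3]a#a (head at position 3)
Head position after 7 steps: 3

Final answer: Position 3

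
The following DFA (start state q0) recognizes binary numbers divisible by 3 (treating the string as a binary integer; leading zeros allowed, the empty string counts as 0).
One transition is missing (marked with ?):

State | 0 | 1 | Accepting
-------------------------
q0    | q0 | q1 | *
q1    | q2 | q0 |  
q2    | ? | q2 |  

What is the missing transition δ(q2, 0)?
q1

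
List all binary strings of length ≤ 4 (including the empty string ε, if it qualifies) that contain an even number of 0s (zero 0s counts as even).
Checking every binary string of length 0 to 4:
  Length 0: accepted: ε | rejected: (none)
  Length 1: accepted: 1 | rejected: 0
  Length 2: accepted: 00, 11 | rejected: 01, 10
  Length 3: accepted: 001, 010, 100, 111 | rejected: 000, 011, 101, 110
  Length 4: accepted: 0000, 0011, 0101, 0110, 1001, 1010, 1100, 1111 | rejected: 0001, 0010, 0100, 0111, 1000, 1011, 1101, 1110
Total: 16 string(s).

Final answer: ε, 1, 00, 11, 001, 010, 100, 111, 0000, 0011, 0101, 0110, 1001, 1010, 1100, 1111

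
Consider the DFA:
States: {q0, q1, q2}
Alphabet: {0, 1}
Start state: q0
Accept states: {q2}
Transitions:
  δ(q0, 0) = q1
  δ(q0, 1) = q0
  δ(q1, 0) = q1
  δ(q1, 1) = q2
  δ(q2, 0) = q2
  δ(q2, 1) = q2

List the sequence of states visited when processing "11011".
Starting at q0
Read '1': q0 -> q0
Read '1': q0 -> q0
Read '0': q0 -> q1
Read '1': q1 -> q2
Read '1': q2 -> q2

Final answer: q0 -> q0 -> q0 -> q1 -> q2 -> q2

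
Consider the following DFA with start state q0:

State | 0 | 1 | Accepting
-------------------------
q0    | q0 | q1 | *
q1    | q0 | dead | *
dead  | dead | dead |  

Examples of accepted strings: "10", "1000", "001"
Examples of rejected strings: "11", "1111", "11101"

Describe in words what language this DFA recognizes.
binary strings with no two consecutive 1s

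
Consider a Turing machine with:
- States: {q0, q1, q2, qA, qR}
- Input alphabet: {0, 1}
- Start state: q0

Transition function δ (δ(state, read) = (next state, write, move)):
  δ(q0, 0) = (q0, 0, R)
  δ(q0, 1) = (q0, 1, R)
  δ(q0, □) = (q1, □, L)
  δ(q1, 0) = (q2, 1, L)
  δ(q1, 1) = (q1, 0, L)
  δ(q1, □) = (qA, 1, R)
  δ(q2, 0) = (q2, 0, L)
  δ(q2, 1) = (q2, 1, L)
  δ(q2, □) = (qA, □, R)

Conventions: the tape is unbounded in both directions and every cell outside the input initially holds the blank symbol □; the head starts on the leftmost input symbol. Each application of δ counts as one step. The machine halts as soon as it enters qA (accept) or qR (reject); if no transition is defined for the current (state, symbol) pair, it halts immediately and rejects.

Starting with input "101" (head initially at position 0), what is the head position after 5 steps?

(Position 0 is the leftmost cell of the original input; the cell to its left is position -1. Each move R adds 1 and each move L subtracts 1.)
Step 0: [q0]101 (head at position 0)
Step 1: δ(q0, 1) = (q0, 1, R)  ⊢  1[q0]01 (head at position 1)
Step 2: δ(q0, 0) = (q0, 0, R)  ⊢  10[q0]1 (head at position 2)
Step 3: δ(q0, 1) = (q0, 1, R)  ⊢  101[q0]□ (head at position 3)
Step 4: δ(q0, □) = (q1, □, L)  ⊢  10[q1]1□ (head at position 2)
Step 5: δ(q1, 1) = (q1, 0, L)  ⊢  1[q1]00□ (head at position 1)
Head position after 5 steps: 1

Final answer: Position 1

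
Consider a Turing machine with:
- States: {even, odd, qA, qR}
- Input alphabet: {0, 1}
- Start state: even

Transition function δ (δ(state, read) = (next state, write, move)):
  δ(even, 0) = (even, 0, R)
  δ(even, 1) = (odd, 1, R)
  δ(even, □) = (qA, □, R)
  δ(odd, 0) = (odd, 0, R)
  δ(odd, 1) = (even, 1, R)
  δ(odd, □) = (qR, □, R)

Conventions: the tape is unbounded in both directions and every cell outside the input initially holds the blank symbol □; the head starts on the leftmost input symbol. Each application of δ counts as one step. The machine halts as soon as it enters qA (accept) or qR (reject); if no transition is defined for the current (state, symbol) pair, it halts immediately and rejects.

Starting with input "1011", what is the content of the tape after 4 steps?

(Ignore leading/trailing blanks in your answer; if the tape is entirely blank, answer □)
Step 0: [even]1011 (head at position 0)
Step 1: δ(even, 1) = (odd, 1, R)  ⊢  1[odd]011 (head at position 1)
Step 2: δ(odd, 0) = (odd, 0, R)  ⊢  10[odd]11 (head at position 2)
Step 3: δ(odd, 1) = (even, 1, R)  ⊢  101[even]1 (head at position 3)
Step 4: δ(even, 1) = (odd, 1, R)  ⊢  1011[odd]□ (head at position 4)
Tape after 4 steps (ignoring surrounding blanks): 1011

Final answer: Tape: 1011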